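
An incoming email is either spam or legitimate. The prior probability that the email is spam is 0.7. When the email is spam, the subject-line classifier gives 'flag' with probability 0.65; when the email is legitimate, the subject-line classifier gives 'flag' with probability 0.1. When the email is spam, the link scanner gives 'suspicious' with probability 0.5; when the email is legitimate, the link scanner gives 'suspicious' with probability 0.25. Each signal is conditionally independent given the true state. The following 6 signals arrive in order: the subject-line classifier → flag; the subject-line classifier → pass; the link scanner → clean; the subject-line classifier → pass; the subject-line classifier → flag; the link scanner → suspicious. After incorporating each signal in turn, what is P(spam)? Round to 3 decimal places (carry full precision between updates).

0.952

After the subject-line classifier='flag': P(spam) = 0.65·0.7000 / (0.65·0.7000 + 0.1·0.3000) ≈ 0.9381
After the subject-line classifier='pass': P(spam) = 0.35·0.9381 / (0.35·0.9381 + 0.9·0.0619) ≈ 0.8550
After the link scanner='clean': P(spam) = 0.5·0.8550 / (0.5·0.8550 + 0.75·0.1450) ≈ 0.7972
After the subject-line classifier='pass': P(spam) = 0.35·0.7972 / (0.35·0.7972 + 0.9·0.2028) ≈ 0.6046
After the subject-line classifier='flag': P(spam) = 0.65·0.6046 / (0.65·0.6046 + 0.1·0.3954) ≈ 0.9086
After the link scanner='suspicious': P(spam) = 0.5·0.9086 / (0.5·0.9086 + 0.25·0.0914) ≈ 0.9521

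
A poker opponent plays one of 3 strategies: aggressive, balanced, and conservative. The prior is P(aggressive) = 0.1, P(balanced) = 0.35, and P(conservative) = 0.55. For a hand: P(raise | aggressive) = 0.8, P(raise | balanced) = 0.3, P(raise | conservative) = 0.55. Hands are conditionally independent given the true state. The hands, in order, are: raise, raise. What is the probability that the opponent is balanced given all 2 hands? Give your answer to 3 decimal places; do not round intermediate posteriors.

0.120

After 'raise': normaliser = 0.8·0.1000 + 0.3·0.3500 + 0.55·0.5500; P(aggressive) ≈ 0.1641, P(balanced) ≈ 0.2154, P(conservative) ≈ 0.6205
After 'raise': normaliser = 0.8·0.1641 + 0.3·0.2154 + 0.55·0.6205; P(aggressive) ≈ 0.2444, P(balanced) ≈ 0.1203, P(conservative) ≈ 0.6353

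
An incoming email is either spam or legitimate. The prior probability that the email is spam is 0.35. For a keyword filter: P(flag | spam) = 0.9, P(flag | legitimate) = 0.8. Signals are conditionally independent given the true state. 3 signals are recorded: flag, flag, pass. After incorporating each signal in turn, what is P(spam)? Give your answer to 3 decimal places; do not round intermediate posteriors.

0.254

Each posterior becomes the prior for the next update.
After 'flag': P(spam) = 0.9·0.3500 / (0.9·0.3500 + 0.8·0.6500) ≈ 0.3772
After 'flag': P(spam) = 0.9·0.3772 / (0.9·0.3772 + 0.8·0.6228) ≈ 0.4053
After 'pass': P(spam) = 0.1·0.4053 / (0.1·0.4053 + 0.2·0.5947) ≈ 0.2541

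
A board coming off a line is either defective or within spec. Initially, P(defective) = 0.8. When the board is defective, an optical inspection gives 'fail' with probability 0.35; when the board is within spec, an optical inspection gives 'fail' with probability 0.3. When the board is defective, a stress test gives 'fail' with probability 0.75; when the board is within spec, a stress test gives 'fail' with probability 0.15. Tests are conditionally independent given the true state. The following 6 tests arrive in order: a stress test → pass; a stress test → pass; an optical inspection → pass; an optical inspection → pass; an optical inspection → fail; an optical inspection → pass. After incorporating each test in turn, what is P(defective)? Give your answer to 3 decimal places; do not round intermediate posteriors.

After a stress test='pass': P(defective) = 0.25·0.8000 / (0.25·0.8000 + 0.85·0.2000) ≈ 0.5405
After a stress test='pass': P(defective) = 0.25·0.5405 / (0.25·0.5405 + 0.85·0.4595) ≈ 0.2571
After an optical inspection='pass': P(defective) = 0.65·0.2571 / (0.65·0.2571 + 0.7·0.7429) ≈ 0.2432
After an optical inspection='pass': P(defective) = 0.65·0.2432 / (0.65·0.2432 + 0.7·0.7568) ≈ 0.2298
After an optical inspection='fail': P(defective) = 0.35·0.2298 / (0.35·0.2298 + 0.3·0.7702) ≈ 0.2582
After an optical inspection='pass': P(defective) = 0.65·0.2582 / (0.65·0.2582 + 0.7·0.7418) ≈ 0.2443

0.244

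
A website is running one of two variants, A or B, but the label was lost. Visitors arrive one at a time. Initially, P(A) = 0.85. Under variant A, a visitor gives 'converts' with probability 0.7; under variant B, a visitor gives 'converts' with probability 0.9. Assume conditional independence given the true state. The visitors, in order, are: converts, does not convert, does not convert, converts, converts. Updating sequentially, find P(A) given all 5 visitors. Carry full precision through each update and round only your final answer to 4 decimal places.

After 'converts': P(A) = 0.7·0.8500 / (0.7·0.8500 + 0.9·0.1500) ≈ 0.8151
After 'does not convert': P(A) = 0.3·0.8151 / (0.3·0.8151 + 0.1·0.1849) ≈ 0.9297
After 'does not convert': P(A) = 0.3·0.9297 / (0.3·0.9297 + 0.1·0.0703) ≈ 0.9754
After 'converts': P(A) = 0.7·0.9754 / (0.7·0.9754 + 0.9·0.0246) ≈ 0.9686
After 'converts': P(A) = 0.7·0.9686 / (0.7·0.9686 + 0.9·0.0314) ≈ 0.9600

0.9600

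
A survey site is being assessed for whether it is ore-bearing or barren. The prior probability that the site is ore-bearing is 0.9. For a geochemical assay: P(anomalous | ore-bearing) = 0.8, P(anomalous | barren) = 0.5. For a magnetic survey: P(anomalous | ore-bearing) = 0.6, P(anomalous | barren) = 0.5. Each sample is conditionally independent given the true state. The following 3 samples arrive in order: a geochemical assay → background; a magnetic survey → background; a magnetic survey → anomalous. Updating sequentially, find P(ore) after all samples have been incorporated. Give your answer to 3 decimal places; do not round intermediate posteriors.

0.776

Each posterior becomes the prior for the next update.
After a geochemical assay='background': P(ore) = 0.2·0.9000 / (0.2·0.9000 + 0.5·0.1000) ≈ 0.7826
After a magnetic survey='background': P(ore) = 0.4·0.7826 / (0.4·0.7826 + 0.5·0.2174) ≈ 0.7423
After a magnetic survey='anomalous': P(ore) = 0.6·0.7423 / (0.6·0.7423 + 0.5·0.2577) ≈ 0.7756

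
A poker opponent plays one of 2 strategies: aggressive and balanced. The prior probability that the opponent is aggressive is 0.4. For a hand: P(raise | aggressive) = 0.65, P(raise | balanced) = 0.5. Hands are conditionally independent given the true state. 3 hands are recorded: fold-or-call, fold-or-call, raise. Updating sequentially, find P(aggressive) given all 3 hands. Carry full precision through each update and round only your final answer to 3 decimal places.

After 'fold-or-call': P(aggressive) = 0.35·0.4000 / (0.35·0.4000 + 0.5·0.6000) ≈ 0.3182
After 'fold-or-call': P(aggressive) = 0.35·0.3182 / (0.35·0.3182 + 0.5·0.6818) ≈ 0.2462
After 'raise': P(aggressive) = 0.65·0.2462 / (0.65·0.2462 + 0.5·0.7538) ≈ 0.2981

0.298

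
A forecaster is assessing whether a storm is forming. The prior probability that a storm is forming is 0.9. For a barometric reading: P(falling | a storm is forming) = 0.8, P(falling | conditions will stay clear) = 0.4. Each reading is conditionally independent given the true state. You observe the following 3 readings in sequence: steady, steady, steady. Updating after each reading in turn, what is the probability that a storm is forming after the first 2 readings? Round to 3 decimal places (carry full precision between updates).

0.500

Apply Bayes' rule sequentially, carrying P(storm) forward.
After 'steady': P(storm) = 0.2·0.9000 / (0.2·0.9000 + 0.6·0.1000) ≈ 0.7500
After 'steady': P(storm) = 0.2·0.7500 / (0.2·0.7500 + 0.6·0.2500) ≈ 0.5000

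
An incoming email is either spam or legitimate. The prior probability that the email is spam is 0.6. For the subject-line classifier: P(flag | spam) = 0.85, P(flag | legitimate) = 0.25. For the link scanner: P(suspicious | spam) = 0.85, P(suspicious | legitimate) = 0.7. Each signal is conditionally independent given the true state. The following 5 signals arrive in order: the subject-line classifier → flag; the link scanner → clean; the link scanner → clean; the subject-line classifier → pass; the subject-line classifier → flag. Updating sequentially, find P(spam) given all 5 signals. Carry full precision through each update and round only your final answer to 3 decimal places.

0.464

After the subject-line classifier='flag': P(spam) = 0.85·0.6000 / (0.85·0.6000 + 0.25·0.4000) ≈ 0.8361
After the link scanner='clean': P(spam) = 0.15·0.8361 / (0.15·0.8361 + 0.3·0.1639) ≈ 0.7183
After the link scanner='clean': P(spam) = 0.15·0.7183 / (0.15·0.7183 + 0.3·0.2817) ≈ 0.5604
After the subject-line classifier='pass': P(spam) = 0.15·0.5604 / (0.15·0.5604 + 0.75·0.4396) ≈ 0.2032
After the subject-line classifier='flag': P(spam) = 0.85·0.2032 / (0.85·0.2032 + 0.25·0.7968) ≈ 0.4644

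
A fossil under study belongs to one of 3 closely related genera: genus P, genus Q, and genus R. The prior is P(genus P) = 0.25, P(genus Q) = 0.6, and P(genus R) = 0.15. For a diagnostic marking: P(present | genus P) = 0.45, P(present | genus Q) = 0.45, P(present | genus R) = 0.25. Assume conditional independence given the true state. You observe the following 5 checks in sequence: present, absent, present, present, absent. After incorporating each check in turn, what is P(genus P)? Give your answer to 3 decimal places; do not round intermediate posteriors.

0.278

After 'present': normaliser = 0.45·0.2500 + 0.45·0.6000 + 0.25·0.1500; P(genus P) ≈ 0.2679, P(genus Q) ≈ 0.6429, P(genus R) ≈ 0.0893
After 'absent': normaliser = 0.55·0.2679 + 0.55·0.6429 + 0.75·0.0893; P(genus P) ≈ 0.2594, P(genus Q) ≈ 0.6226, P(genus R) ≈ 0.1179
After 'present': normaliser = 0.45·0.2594 + 0.45·0.6226 + 0.25·0.1179; P(genus P) ≈ 0.2738, P(genus Q) ≈ 0.6571, P(genus R) ≈ 0.0691
After 'present': normaliser = 0.45·0.2738 + 0.45·0.6571 + 0.25·0.0691; P(genus P) ≈ 0.2825, P(genus Q) ≈ 0.6779, P(genus R) ≈ 0.0396
After 'absent': normaliser = 0.55·0.2825 + 0.55·0.6779 + 0.75·0.0396; P(genus P) ≈ 0.2785, P(genus Q) ≈ 0.6683, P(genus R) ≈ 0.0533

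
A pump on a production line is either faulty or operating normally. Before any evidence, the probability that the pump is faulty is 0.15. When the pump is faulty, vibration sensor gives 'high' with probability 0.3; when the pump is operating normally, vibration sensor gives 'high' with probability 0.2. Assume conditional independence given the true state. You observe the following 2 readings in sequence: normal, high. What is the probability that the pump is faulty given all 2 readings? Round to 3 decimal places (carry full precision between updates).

After 'normal': P(faulty) = 0.7·0.1500 / (0.7·0.1500 + 0.8·0.8500) ≈ 0.1338
After 'high': P(faulty) = 0.3·0.1338 / (0.3·0.1338 + 0.2·0.8662) ≈ 0.1881

0.188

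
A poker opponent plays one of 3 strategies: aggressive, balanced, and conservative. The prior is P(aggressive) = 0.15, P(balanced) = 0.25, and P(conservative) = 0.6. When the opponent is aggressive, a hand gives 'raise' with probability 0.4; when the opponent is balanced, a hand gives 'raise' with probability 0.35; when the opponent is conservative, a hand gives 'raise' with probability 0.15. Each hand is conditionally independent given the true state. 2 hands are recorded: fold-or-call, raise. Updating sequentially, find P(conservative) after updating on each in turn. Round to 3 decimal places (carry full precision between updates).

After 'fold-or-call': normaliser = 0.6·0.1500 + 0.65·0.2500 + 0.85·0.6000; P(aggressive) ≈ 0.1180, P(balanced) ≈ 0.2131, P(conservative) ≈ 0.6689
After 'raise': normaliser = 0.4·0.1180 + 0.35·0.2131 + 0.15·0.6689; P(aggressive) ≈ 0.2125, P(balanced) ≈ 0.3358, P(conservative) ≈ 0.4517

0.452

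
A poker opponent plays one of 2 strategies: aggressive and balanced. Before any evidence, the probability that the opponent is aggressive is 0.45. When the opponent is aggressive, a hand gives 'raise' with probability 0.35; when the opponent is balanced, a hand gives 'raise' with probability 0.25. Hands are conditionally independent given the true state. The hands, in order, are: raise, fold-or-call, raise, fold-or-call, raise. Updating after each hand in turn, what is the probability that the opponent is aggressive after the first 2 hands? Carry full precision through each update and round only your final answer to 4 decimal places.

After 'raise': P(aggressive) = 0.35·0.4500 / (0.35·0.4500 + 0.25·0.5500) ≈ 0.5339
After 'fold-or-call': P(aggressive) = 0.65·0.5339 / (0.65·0.5339 + 0.75·0.4661) ≈ 0.4982

0.4982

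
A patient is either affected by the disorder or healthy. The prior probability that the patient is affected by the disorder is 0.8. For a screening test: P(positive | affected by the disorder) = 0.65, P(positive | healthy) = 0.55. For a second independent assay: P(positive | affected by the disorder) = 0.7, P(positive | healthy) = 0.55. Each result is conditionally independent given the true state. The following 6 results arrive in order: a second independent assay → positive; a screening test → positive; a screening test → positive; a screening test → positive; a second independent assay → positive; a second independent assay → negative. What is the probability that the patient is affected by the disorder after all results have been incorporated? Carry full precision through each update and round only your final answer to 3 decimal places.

0.877

After a second independent assay='positive': P(affected) = 0.7·0.8000 / (0.7·0.8000 + 0.55·0.2000) ≈ 0.8358
After a screening test='positive': P(affected) = 0.65·0.8358 / (0.65·0.8358 + 0.55·0.1642) ≈ 0.8575
After a screening test='positive': P(affected) = 0.65·0.8575 / (0.65·0.8575 + 0.55·0.1425) ≈ 0.8767
After a screening test='positive': P(affected) = 0.65·0.8767 / (0.65·0.8767 + 0.55·0.1233) ≈ 0.8937
After a second independent assay='positive': P(affected) = 0.7·0.8937 / (0.7·0.8937 + 0.55·0.1063) ≈ 0.9145
After a second independent assay='negative': P(affected) = 0.3·0.9145 / (0.3·0.9145 + 0.45·0.0855) ≈ 0.8770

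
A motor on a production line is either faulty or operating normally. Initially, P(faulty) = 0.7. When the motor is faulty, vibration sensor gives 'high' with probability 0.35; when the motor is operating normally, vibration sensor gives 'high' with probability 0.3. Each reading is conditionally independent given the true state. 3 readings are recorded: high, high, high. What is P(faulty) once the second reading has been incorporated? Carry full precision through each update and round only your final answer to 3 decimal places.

0.761

After 'high': P(faulty) = 0.35·0.7000 / (0.35·0.7000 + 0.3·0.3000) ≈ 0.7313
After 'high': P(faulty) = 0.35·0.7313 / (0.35·0.7313 + 0.3·0.2687) ≈ 0.7605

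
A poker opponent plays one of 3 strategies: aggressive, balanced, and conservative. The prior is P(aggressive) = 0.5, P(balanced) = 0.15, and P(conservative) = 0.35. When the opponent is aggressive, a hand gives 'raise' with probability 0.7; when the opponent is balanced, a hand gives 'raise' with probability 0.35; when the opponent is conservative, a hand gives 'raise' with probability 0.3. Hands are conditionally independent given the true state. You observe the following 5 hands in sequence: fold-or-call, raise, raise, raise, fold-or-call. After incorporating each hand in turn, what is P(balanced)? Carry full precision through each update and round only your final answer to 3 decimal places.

0.119

After 'fold-or-call': normaliser = 0.3·0.5000 + 0.65·0.1500 + 0.7·0.3500; P(aggressive) ≈ 0.3046, P(balanced) ≈ 0.1980, P(conservative) ≈ 0.4975
After 'raise': normaliser = 0.7·0.3046 + 0.35·0.1980 + 0.3·0.4975; P(aggressive) ≈ 0.4938, P(balanced) ≈ 0.1605, P(conservative) ≈ 0.3457
After 'raise': normaliser = 0.7·0.4938 + 0.35·0.1605 + 0.3·0.3457; P(aggressive) ≈ 0.6838, P(balanced) ≈ 0.1111, P(conservative) ≈ 0.2051
After 'raise': normaliser = 0.7·0.6838 + 0.35·0.1111 + 0.3·0.2051; P(aggressive) ≈ 0.8266, P(balanced) ≈ 0.0672, P(conservative) ≈ 0.1063
After 'fold-or-call': normaliser = 0.3·0.8266 + 0.65·0.0672 + 0.7·0.1063; P(aggressive) ≈ 0.6775, P(balanced) ≈ 0.1193, P(conservative) ≈ 0.2032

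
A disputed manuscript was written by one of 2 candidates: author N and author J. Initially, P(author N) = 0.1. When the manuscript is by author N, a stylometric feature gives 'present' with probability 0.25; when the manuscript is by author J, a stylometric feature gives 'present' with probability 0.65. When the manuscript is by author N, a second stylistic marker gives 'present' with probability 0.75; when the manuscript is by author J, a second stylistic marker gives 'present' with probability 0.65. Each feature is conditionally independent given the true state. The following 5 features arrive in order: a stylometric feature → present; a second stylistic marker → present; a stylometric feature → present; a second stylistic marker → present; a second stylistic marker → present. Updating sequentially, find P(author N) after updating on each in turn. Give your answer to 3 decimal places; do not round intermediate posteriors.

0.025

After a stylometric feature='present': P(author N) = 0.25·0.1000 / (0.25·0.1000 + 0.65·0.9000) ≈ 0.0410
After a second stylistic marker='present': P(author N) = 0.75·0.0410 / (0.75·0.0410 + 0.65·0.9590) ≈ 0.0470
After a stylometric feature='present': P(author N) = 0.25·0.0470 / (0.25·0.0470 + 0.65·0.9530) ≈ 0.0186
After a second stylistic marker='present': P(author N) = 0.75·0.0186 / (0.75·0.0186 + 0.65·0.9814) ≈ 0.0214
After a second stylistic marker='present': P(author N) = 0.75·0.0214 / (0.75·0.0214 + 0.65·0.9786) ≈ 0.0246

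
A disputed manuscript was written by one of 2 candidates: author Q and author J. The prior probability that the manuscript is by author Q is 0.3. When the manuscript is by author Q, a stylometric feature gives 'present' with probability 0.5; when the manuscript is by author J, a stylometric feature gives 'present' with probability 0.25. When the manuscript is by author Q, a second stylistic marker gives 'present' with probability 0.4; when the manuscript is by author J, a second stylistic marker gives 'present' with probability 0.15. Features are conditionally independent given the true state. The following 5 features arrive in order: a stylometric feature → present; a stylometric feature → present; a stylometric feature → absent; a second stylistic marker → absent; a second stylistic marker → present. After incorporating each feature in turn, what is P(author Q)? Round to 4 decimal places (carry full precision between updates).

Each posterior becomes the prior for the next update.
After a stylometric feature='present': P(author Q) = 0.5·0.3000 / (0.5·0.3000 + 0.25·0.7000) ≈ 0.4615
After a stylometric feature='present': P(author Q) = 0.5·0.4615 / (0.5·0.4615 + 0.25·0.5385) ≈ 0.6316
After a stylometric feature='absent': P(author Q) = 0.5·0.6316 / (0.5·0.6316 + 0.75·0.3684) ≈ 0.5333
After a second stylistic marker='absent': P(author Q) = 0.6·0.5333 / (0.6·0.5333 + 0.85·0.4667) ≈ 0.4465
After a second stylistic marker='present': P(author Q) = 0.4·0.4465 / (0.4·0.4465 + 0.15·0.5535) ≈ 0.6827

0.6827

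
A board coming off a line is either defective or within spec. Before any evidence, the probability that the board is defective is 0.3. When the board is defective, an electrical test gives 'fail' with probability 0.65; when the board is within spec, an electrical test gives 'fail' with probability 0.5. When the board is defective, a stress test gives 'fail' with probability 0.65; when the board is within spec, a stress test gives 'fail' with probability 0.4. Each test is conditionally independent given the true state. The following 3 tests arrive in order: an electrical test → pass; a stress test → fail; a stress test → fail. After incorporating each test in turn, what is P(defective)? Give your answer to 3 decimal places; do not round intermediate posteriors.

0.442

After an electrical test='pass': P(defective) = 0.35·0.3000 / (0.35·0.3000 + 0.5·0.7000) ≈ 0.2308
After a stress test='fail': P(defective) = 0.65·0.2308 / (0.65·0.2308 + 0.4·0.7692) ≈ 0.3277
After a stress test='fail': P(defective) = 0.65·0.3277 / (0.65·0.3277 + 0.4·0.6723) ≈ 0.4420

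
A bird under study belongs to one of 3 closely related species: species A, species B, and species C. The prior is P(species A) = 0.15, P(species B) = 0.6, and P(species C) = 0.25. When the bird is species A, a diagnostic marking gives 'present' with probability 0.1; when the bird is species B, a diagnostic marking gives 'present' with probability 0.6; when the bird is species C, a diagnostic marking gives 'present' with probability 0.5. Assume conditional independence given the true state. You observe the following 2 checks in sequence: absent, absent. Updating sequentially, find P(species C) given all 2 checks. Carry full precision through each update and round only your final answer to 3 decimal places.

After 'absent': normaliser = 0.9·0.1500 + 0.4·0.6000 + 0.5·0.2500; P(species A) ≈ 0.2700, P(species B) ≈ 0.4800, P(species C) ≈ 0.2500
After 'absent': normaliser = 0.9·0.2700 + 0.4·0.4800 + 0.5·0.2500; P(species A) ≈ 0.4339, P(species B) ≈ 0.3429, P(species C) ≈ 0.2232

0.223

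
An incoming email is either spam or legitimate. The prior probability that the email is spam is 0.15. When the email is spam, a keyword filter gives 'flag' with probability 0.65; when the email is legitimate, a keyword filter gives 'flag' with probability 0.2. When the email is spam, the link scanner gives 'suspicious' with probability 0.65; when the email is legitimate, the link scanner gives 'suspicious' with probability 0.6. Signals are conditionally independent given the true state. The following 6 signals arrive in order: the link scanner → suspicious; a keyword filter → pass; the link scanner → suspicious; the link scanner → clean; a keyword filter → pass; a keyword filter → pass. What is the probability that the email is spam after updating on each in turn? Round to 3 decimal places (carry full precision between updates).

0.015

After the link scanner='suspicious': P(spam) = 0.65·0.1500 / (0.65·0.1500 + 0.6·0.8500) ≈ 0.1605
After a keyword filter='pass': P(spam) = 0.35·0.1605 / (0.35·0.1605 + 0.8·0.8395) ≈ 0.0772
After the link scanner='suspicious': P(spam) = 0.65·0.0772 / (0.65·0.0772 + 0.6·0.9228) ≈ 0.0831
After the link scanner='clean': P(spam) = 0.35·0.0831 / (0.35·0.0831 + 0.4·0.9169) ≈ 0.0735
After a keyword filter='pass': P(spam) = 0.35·0.0735 / (0.35·0.0735 + 0.8·0.9265) ≈ 0.0335
After a keyword filter='pass': P(spam) = 0.35·0.0335 / (0.35·0.0335 + 0.8·0.9665) ≈ 0.0149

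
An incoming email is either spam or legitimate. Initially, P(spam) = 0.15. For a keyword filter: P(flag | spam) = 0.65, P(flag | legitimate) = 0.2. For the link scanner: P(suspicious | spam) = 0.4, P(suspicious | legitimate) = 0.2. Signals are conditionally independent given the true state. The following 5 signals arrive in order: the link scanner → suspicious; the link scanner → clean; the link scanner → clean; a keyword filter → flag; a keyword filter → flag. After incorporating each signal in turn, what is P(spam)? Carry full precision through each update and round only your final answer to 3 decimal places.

0.677

Apply Bayes' rule sequentially, carrying P(spam) forward.
After the link scanner='suspicious': P(spam) = 0.4·0.1500 / (0.4·0.1500 + 0.2·0.8500) ≈ 0.2609
After the link scanner='clean': P(spam) = 0.6·0.2609 / (0.6·0.2609 + 0.8·0.7391) ≈ 0.2093
After the link scanner='clean': P(spam) = 0.6·0.2093 / (0.6·0.2093 + 0.8·0.7907) ≈ 0.1656
After a keyword filter='flag': P(spam) = 0.65·0.1656 / (0.65·0.1656 + 0.2·0.8344) ≈ 0.3922
After a keyword filter='flag': P(spam) = 0.65·0.3922 / (0.65·0.3922 + 0.2·0.6078) ≈ 0.6771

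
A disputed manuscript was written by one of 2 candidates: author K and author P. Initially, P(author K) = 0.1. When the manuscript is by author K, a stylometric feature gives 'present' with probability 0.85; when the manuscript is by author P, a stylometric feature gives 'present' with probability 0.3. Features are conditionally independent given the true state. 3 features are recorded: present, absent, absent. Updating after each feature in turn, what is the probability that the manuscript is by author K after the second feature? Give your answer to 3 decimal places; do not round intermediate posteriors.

After 'present': P(author K) = 0.85·0.1000 / (0.85·0.1000 + 0.3·0.9000) ≈ 0.2394
After 'absent': P(author K) = 0.15·0.2394 / (0.15·0.2394 + 0.7·0.7606) ≈ 0.0632

0.063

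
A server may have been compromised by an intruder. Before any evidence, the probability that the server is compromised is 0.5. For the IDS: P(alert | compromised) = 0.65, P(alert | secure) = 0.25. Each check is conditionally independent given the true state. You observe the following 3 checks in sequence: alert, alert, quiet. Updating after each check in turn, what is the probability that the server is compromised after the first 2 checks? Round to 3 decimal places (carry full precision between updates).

Apply Bayes' rule sequentially, carrying P(compromised) forward.
After 'alert': P(compromised) = 0.65·0.5000 / (0.65·0.5000 + 0.25·0.5000) ≈ 0.7222
After 'alert': P(compromised) = 0.65·0.7222 / (0.65·0.7222 + 0.25·0.2778) ≈ 0.8711

0.871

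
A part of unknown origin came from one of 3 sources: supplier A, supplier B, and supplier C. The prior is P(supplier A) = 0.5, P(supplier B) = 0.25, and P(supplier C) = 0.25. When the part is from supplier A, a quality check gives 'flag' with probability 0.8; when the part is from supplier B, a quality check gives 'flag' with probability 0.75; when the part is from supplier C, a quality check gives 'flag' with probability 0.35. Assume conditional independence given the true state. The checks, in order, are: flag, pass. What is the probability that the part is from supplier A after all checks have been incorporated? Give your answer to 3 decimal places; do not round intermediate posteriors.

0.435

After 'flag': normaliser = 0.8·0.5000 + 0.75·0.2500 + 0.35·0.2500; P(supplier A) ≈ 0.5926, P(supplier B) ≈ 0.2778, P(supplier C) ≈ 0.1296
After 'pass': normaliser = 0.2·0.5926 + 0.25·0.2778 + 0.65·0.1296; P(supplier A) ≈ 0.4354, P(supplier B) ≈ 0.2551, P(supplier C) ≈ 0.3095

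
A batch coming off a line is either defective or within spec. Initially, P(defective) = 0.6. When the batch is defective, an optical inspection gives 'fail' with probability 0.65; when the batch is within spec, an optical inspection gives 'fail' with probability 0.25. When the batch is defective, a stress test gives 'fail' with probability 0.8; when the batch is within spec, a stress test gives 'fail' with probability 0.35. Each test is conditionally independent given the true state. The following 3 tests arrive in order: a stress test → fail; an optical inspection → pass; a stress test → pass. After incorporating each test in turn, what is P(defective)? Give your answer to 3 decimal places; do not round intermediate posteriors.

After a stress test='fail': P(defective) = 0.8·0.6000 / (0.8·0.6000 + 0.35·0.4000) ≈ 0.7742
After an optical inspection='pass': P(defective) = 0.35·0.7742 / (0.35·0.7742 + 0.75·0.2258) ≈ 0.6154
After a stress test='pass': P(defective) = 0.2·0.6154 / (0.2·0.6154 + 0.65·0.3846) ≈ 0.3299

0.330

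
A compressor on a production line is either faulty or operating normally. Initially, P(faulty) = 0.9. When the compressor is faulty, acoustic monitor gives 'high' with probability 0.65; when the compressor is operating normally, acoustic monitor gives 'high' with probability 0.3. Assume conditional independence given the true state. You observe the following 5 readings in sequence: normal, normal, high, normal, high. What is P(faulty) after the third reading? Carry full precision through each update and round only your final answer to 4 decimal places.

After 'normal': P(faulty) = 0.35·0.9000 / (0.35·0.9000 + 0.7·0.1000) ≈ 0.8182
After 'normal': P(faulty) = 0.35·0.8182 / (0.35·0.8182 + 0.7·0.1818) ≈ 0.6923
After 'high': P(faulty) = 0.65·0.6923 / (0.65·0.6923 + 0.3·0.3077) ≈ 0.8298

0.8298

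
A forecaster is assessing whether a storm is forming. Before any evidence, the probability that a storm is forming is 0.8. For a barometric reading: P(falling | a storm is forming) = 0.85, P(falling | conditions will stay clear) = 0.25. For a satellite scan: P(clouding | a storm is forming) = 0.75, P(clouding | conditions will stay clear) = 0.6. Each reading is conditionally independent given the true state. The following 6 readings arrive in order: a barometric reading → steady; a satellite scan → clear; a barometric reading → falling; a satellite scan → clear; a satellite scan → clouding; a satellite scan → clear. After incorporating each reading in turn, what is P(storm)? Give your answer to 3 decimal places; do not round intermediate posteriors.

0.454

After a barometric reading='steady': P(storm) = 0.15·0.8000 / (0.15·0.8000 + 0.75·0.2000) ≈ 0.4444
After a satellite scan='clear': P(storm) = 0.25·0.4444 / (0.25·0.4444 + 0.4·0.5556) ≈ 0.3333
After a barometric reading='falling': P(storm) = 0.85·0.3333 / (0.85·0.3333 + 0.25·0.6667) ≈ 0.6296
After a satellite scan='clear': P(storm) = 0.25·0.6296 / (0.25·0.6296 + 0.4·0.3704) ≈ 0.5152
After a satellite scan='clouding': P(storm) = 0.75·0.5152 / (0.75·0.5152 + 0.6·0.4848) ≈ 0.5705
After a satellite scan='clear': P(storm) = 0.25·0.5705 / (0.25·0.5705 + 0.4·0.4295) ≈ 0.4536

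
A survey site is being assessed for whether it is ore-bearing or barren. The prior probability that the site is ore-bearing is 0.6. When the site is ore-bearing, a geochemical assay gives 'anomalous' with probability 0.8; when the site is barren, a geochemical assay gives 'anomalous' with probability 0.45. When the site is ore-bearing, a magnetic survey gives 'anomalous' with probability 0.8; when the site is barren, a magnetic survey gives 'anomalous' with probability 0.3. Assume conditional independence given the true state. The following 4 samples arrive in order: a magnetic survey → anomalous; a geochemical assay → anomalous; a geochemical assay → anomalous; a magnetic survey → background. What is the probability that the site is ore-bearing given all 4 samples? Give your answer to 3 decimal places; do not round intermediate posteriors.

0.783

After a magnetic survey='anomalous': P(ore) = 0.8·0.6000 / (0.8·0.6000 + 0.3·0.4000) ≈ 0.8000
After a geochemical assay='anomalous': P(ore) = 0.8·0.8000 / (0.8·0.8000 + 0.45·0.2000) ≈ 0.8767
After a geochemical assay='anomalous': P(ore) = 0.8·0.8767 / (0.8·0.8767 + 0.45·0.1233) ≈ 0.9267
After a magnetic survey='background': P(ore) = 0.2·0.9267 / (0.2·0.9267 + 0.7·0.0733) ≈ 0.7832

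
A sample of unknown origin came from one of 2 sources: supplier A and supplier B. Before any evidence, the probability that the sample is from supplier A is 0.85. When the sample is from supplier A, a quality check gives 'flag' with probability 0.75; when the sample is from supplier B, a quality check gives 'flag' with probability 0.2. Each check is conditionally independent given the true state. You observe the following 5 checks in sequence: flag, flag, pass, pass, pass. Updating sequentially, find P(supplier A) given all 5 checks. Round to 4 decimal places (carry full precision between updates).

0.7086

After 'flag': P(supplier A) = 0.75·0.8500 / (0.75·0.8500 + 0.2·0.1500) ≈ 0.9551
After 'flag': P(supplier A) = 0.75·0.9551 / (0.75·0.9551 + 0.2·0.0449) ≈ 0.9876
After 'pass': P(supplier A) = 0.25·0.9876 / (0.25·0.9876 + 0.8·0.0124) ≈ 0.9614
After 'pass': P(supplier A) = 0.25·0.9614 / (0.25·0.9614 + 0.8·0.0386) ≈ 0.8861
After 'pass': P(supplier A) = 0.25·0.8861 / (0.25·0.8861 + 0.8·0.1139) ≈ 0.7086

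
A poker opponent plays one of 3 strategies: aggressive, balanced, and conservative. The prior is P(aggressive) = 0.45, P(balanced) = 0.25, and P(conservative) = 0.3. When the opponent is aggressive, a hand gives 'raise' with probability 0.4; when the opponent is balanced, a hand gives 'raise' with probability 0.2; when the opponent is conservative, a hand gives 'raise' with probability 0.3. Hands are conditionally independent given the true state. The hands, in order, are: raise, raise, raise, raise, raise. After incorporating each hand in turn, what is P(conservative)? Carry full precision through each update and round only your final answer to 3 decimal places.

0.135

After 'raise': normaliser = 0.4·0.4500 + 0.2·0.2500 + 0.3·0.3000; P(aggressive) ≈ 0.5625, P(balanced) ≈ 0.1562, P(conservative) ≈ 0.2812
After 'raise': normaliser = 0.4·0.5625 + 0.2·0.1562 + 0.3·0.2812; P(aggressive) ≈ 0.6606, P(balanced) ≈ 0.0917, P(conservative) ≈ 0.2477
After 'raise': normaliser = 0.4·0.6606 + 0.2·0.0917 + 0.3·0.2477; P(aggressive) ≈ 0.7404, P(balanced) ≈ 0.0514, P(conservative) ≈ 0.2082
After 'raise': normaliser = 0.4·0.7404 + 0.2·0.0514 + 0.3·0.2082; P(aggressive) ≈ 0.8028, P(balanced) ≈ 0.0279, P(conservative) ≈ 0.1693
After 'raise': normaliser = 0.4·0.8028 + 0.2·0.0279 + 0.3·0.1693; P(aggressive) ≈ 0.8507, P(balanced) ≈ 0.0148, P(conservative) ≈ 0.1346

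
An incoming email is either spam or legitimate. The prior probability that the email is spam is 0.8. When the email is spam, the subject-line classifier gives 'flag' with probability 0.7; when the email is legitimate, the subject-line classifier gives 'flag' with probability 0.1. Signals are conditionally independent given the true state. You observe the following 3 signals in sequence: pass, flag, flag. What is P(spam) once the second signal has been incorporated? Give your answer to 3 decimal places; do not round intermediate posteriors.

0.903

Each posterior becomes the prior for the next update.
After 'pass': P(spam) = 0.3·0.8000 / (0.3·0.8000 + 0.9·0.2000) ≈ 0.5714
After 'flag': P(spam) = 0.7·0.5714 / (0.7·0.5714 + 0.1·0.4286) ≈ 0.9032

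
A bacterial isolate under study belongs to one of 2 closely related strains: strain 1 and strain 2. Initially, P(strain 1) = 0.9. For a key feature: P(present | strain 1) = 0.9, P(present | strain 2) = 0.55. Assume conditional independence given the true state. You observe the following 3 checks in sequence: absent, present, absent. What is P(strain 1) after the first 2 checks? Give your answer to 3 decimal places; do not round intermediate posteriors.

After 'absent': P(strain 1) = 0.1·0.9000 / (0.1·0.9000 + 0.45·0.1000) ≈ 0.6667
After 'present': P(strain 1) = 0.9·0.6667 / (0.9·0.6667 + 0.55·0.3333) ≈ 0.7660

0.766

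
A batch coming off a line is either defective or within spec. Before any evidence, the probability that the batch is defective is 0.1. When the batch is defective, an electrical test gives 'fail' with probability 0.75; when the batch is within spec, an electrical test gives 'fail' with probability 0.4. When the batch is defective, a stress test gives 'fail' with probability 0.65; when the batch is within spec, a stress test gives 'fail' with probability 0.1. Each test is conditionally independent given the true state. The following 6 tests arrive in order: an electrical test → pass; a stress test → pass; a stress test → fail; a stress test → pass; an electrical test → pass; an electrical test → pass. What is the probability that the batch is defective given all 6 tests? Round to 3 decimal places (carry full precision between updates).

0.008

After an electrical test='pass': P(defective) = 0.25·0.1000 / (0.25·0.1000 + 0.6·0.9000) ≈ 0.0442
After a stress test='pass': P(defective) = 0.35·0.0442 / (0.35·0.0442 + 0.9·0.9558) ≈ 0.0177
After a stress test='fail': P(defective) = 0.65·0.0177 / (0.65·0.0177 + 0.1·0.9823) ≈ 0.1048
After a stress test='pass': P(defective) = 0.35·0.1048 / (0.35·0.1048 + 0.9·0.8952) ≈ 0.0435
After an electrical test='pass': P(defective) = 0.25·0.0435 / (0.25·0.0435 + 0.6·0.9565) ≈ 0.0186
After an electrical test='pass': P(defective) = 0.25·0.0186 / (0.25·0.0186 + 0.6·0.9814) ≈ 0.0078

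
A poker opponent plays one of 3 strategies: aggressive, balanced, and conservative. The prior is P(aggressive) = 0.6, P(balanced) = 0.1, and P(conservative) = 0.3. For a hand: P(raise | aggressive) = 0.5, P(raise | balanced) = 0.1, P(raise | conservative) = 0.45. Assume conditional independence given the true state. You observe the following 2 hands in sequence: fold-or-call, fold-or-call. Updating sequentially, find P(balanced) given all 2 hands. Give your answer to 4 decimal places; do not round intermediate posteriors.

After 'fold-or-call': normaliser = 0.5·0.6000 + 0.9·0.1000 + 0.55·0.3000; P(aggressive) ≈ 0.5405, P(balanced) ≈ 0.1622, P(conservative) ≈ 0.2973
After 'fold-or-call': normaliser = 0.5·0.5405 + 0.9·0.1622 + 0.55·0.2973; P(aggressive) ≈ 0.4662, P(balanced) ≈ 0.2517, P(conservative) ≈ 0.2821

0.2517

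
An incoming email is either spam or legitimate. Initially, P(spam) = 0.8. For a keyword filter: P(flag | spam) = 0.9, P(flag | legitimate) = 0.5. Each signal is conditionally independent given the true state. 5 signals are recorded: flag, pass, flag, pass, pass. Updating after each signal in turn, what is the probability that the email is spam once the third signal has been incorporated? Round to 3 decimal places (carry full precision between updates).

0.722

After 'flag': P(spam) = 0.9·0.8000 / (0.9·0.8000 + 0.5·0.2000) ≈ 0.8780
After 'pass': P(spam) = 0.1·0.8780 / (0.1·0.8780 + 0.5·0.1220) ≈ 0.5902
After 'flag': P(spam) = 0.9·0.5902 / (0.9·0.5902 + 0.5·0.4098) ≈ 0.7216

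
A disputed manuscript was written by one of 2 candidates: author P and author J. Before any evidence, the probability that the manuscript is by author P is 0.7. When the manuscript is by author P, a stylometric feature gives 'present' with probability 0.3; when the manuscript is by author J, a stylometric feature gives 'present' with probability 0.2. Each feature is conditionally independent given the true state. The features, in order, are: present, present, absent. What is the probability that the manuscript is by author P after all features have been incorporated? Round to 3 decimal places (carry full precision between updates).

After 'present': P(author P) = 0.3·0.7000 / (0.3·0.7000 + 0.2·0.3000) ≈ 0.7778
After 'present': P(author P) = 0.3·0.7778 / (0.3·0.7778 + 0.2·0.2222) ≈ 0.8400
After 'absent': P(author P) = 0.7·0.8400 / (0.7·0.8400 + 0.8·0.1600) ≈ 0.8212

0.821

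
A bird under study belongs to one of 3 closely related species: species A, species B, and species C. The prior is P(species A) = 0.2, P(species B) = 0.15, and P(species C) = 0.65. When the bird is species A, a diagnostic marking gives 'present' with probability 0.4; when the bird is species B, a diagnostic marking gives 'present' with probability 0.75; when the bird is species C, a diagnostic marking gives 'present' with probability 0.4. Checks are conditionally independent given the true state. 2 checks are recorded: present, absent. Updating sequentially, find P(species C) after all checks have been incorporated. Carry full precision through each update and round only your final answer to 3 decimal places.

0.672

After 'present': normaliser = 0.4·0.2000 + 0.75·0.1500 + 0.4·0.6500; P(species A) ≈ 0.1768, P(species B) ≈ 0.2486, P(species C) ≈ 0.5746
After 'absent': normaliser = 0.6·0.1768 + 0.25·0.2486 + 0.6·0.5746; P(species A) ≈ 0.2068, P(species B) ≈ 0.1212, P(species C) ≈ 0.6721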